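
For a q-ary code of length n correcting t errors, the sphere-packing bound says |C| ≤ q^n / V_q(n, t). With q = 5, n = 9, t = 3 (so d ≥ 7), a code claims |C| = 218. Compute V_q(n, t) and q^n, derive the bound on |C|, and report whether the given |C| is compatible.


V_q(n, t) = 5989, q^n = 1953125, Hamming bound = 326, |C| = 218 ≤ bound (satisfied).

Step 1: Compute V_q(n, t) = Σ_{j=0}^3 C(n, j) (q−1)^j.
  j = 0: C(9,0)·(4)^0 = 1·1 = 1.
  j = 1: C(9,1)·(4)^1 = 9·4 = 36.
  j = 2: C(9,2)·(4)^2 = 36·16 = 576.
  j = 3: C(9,3)·(4)^3 = 84·64 = 5376.
  V_q(n, t) = 1 + 36 + 576 + 5376 = 5989.
Step 2: q^n = 5^9 = 1953125.
Step 3: Hamming bound ⌊q^n / V_q(n,t)⌋ = ⌊1953125/5989⌋ = 326.
Step 4: Compare |C| = 218 to 326: satisfied.
The claimed |C| lies below the Hamming bound.


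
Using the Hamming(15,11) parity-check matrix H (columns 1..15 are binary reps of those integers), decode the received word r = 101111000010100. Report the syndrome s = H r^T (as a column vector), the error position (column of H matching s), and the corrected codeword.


s = (0, 0, 1, 1)^T, error position = 3, corrected codeword c = 100111000010100

Compute s = H r^T mod 2 one row at a time:
  s_1 = 0 + 0 + 0 + 1 + 0 + 1 + 0 + 0 = 2 ≡ 0 (mod 2).
  s_2 = 1 + 1 + 1 + 0 + 0 + 1 + 0 + 0 = 4 ≡ 0 (mod 2).
  s_3 = 0 + 1 + 1 + 0 + 0 + 1 + 0 + 0 = 3 ≡ 1 (mod 2).
  s_4 = 1 + 1 + 1 + 0 + 0 + 1 + 1 + 0 = 5 ≡ 1 (mod 2).
s = (0, 0, 1, 1)^T — this equals column 3 of H (binary 0011), so error is at position 3.
Correct: flip bit 3 of r = 101111000010100 to get c = 100111000010100.


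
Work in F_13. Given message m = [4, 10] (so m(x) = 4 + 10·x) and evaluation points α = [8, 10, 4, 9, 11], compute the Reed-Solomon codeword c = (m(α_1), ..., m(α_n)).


c = [6, 0, 5, 3, 10]

Message polynomial: m(x) = 4 + 10·x (mod 13).
For each evaluation point α_i, compute m(α_i) mod 13:
  α_1 = 8: Horner steps 10 → 6, so m(8) = 6.
  α_2 = 10: Horner steps 10 → 0, so m(10) = 0.
  α_3 = 4: Horner steps 10 → 5, so m(4) = 5.
  α_4 = 9: Horner steps 10 → 3, so m(9) = 3.
  α_5 = 11: Horner steps 10 → 10, so m(11) = 10.
Codeword c = [6, 0, 5, 3, 10] ∈ F_13^5.


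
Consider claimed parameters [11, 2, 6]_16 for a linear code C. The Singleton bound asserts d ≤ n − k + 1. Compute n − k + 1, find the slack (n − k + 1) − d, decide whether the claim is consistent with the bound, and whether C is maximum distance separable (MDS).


Singleton RHS = n − k + 1 = 10, slack = 4, bound satisfied, not MDS.

Singleton bound: d ≤ n − k + 1.
Here n = 11, k = 2, so n − k + 1 = 10.
Given d = 6, check d ≤ 10: YES.
Slack = (n − k + 1) − d = 4.
The code is NOT MDS (slack = 4 > 0).
Description: the claimed parameters are [11, 2, 6]_16; such a code would be non-MDS.


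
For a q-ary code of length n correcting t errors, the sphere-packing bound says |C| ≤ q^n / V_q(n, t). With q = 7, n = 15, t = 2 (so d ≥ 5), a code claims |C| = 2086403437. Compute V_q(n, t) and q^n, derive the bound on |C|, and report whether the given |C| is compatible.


V_q(n, t) = 3871, q^n = 4747561509943, Hamming bound = 1226443169, |C| = 2086403437 > bound (violated).

Step 1: Compute V_q(n, t) = Σ_{j=0}^2 C(n, j) (q−1)^j.
  j = 0: C(15,0)·(6)^0 = 1·1 = 1.
  j = 1: C(15,1)·(6)^1 = 15·6 = 90.
  j = 2: C(15,2)·(6)^2 = 105·36 = 3780.
  V_q(n, t) = 1 + 90 + 3780 = 3871.
Step 2: q^n = 7^15 = 4747561509943.
Step 3: Hamming bound ⌊q^n / V_q(n,t)⌋ = ⌊4747561509943/3871⌋ = 1226443169.
Step 4: Compare |C| = 2086403437 to 1226443169: violated.
The claimed |C| lies above the Hamming bound, so no 7-ary code of length 15 with d ≥ 5 can have 2086403437 codewords.


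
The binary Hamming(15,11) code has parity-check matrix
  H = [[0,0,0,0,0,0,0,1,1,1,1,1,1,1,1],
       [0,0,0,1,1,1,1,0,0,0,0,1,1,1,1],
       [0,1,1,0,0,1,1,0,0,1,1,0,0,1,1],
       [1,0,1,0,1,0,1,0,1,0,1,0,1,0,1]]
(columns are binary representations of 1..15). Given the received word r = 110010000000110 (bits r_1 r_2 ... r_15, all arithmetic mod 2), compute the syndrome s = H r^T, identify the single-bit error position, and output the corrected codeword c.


s = (0, 1, 0, 1)^T, error position = 5, corrected codeword c = 110000000000110

Compute s = H r^T mod 2 one row at a time:
  s_1 = 0 + 0 + 0 + 0 + 0 + 1 + 1 + 0 = 2 ≡ 0 (mod 2).
  s_2 = 0 + 1 + 0 + 0 + 0 + 1 + 1 + 0 = 3 ≡ 1 (mod 2).
  s_3 = 1 + 0 + 0 + 0 + 0 + 0 + 1 + 0 = 2 ≡ 0 (mod 2).
  s_4 = 1 + 0 + 1 + 0 + 0 + 0 + 1 + 0 = 3 ≡ 1 (mod 2).
s = (0, 1, 0, 1)^T — this equals column 5 of H (binary 0101), so error is at position 5.
Correct: flip bit 5 of r = 110010000000110 to get c = 110000000000110.


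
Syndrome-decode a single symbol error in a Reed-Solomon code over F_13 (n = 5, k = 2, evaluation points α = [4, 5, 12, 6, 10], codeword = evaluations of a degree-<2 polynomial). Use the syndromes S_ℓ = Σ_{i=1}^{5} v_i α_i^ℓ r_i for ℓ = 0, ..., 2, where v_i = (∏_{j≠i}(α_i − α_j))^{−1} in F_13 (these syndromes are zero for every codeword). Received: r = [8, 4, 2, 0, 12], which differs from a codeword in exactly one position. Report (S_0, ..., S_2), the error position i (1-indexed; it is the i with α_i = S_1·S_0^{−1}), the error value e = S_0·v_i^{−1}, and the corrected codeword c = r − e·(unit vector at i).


S = (4, 1, 10), error at position 5, error magnitude e = 2, c = [8, 4, 2, 0, 10].

Step 1: column multipliers v_i = (∏_{j≠i}(α_i − α_j))^{−1} mod 13.
  i = 1 (α = 4): (4−5)(4−12)(4−6)(4−10) = (−1)·(−8)·(−2)·(−6) = 96 ≡ 5, so v_1 = 5^{−1} = 8 (mod 13).
  i = 2 (α = 5): (5−4)(5−12)(5−6)(5−10) = 1·(−7)·(−1)·(−5) = −35 ≡ 4, so v_2 = 4^{−1} = 10 (mod 13).
  i = 3 (α = 12): (12−4)(12−5)(12−6)(12−10) = 8·7·6·2 = 672 ≡ 9, so v_3 = 9^{−1} = 3 (mod 13).
  i = 4 (α = 6): (6−4)(6−5)(6−12)(6−10) = 2·1·(−6)·(−4) = 48 ≡ 9, so v_4 = 9^{−1} = 3 (mod 13).
  i = 5 (α = 10): (10−4)(10−5)(10−12)(10−6) = 6·5·(−2)·4 = −240 ≡ 7, so v_5 = 7^{−1} = 2 (mod 13).
  v = [8, 10, 3, 3, 2].
Step 2: syndromes of r = [8, 4, 2, 0, 12] (all sums mod 13).
  S_0 = Σ v_i r_i = 8·8 + 10·4 + 3·2 + 3·0 + 2·12 = 134 ≡ 4.
  S_1 = Σ v_i α_i r_i = 8·4·8 + 10·5·4 + 3·12·2 + 3·6·0 + 2·10·12 = 768 ≡ 1.
  α_i^2 mod 13 = [3, 12, 1, 10, 9].
  S_2 = Σ v_i α_i^2 r_i = 8·3·8 + 10·12·4 + 3·1·2 + 3·10·0 + 2·9·12 = 894 ≡ 10.
  S = (4, 1, 10) ≠ 0, so r is not a codeword (an error is present).
Step 3: locate the error. For a single error e at position i, S_ℓ = v_i·e·α_i^ℓ, so α_err = S_1/S_0.
  S_0^{−1} = 4^{−1} = 10 (mod 13), so α_err = 1·10 = 10 ≡ 10 = α_5. Error position i = 5.
  Consistency check: S_2/S_1 = 10·1 = 10 ≡ 10 = α_err ✓ (single-error assumption holds).
Step 4: error magnitude e = S_0/v_5 = S_0·∏_{j≠5}(α_5 − α_j) = 4·7 = 28 ≡ 2 (mod 13).
Step 5: correct position 5: c_5 = r_5 − e = 12 − 2 ≡ 10 (mod 13). Hence c = [8, 4, 2, 0, 10].
  Check: interpolating c through the α_i gives m(x) = 11 + 9·x (degree < 2) with m(α_i) = c_i for every i, so c is indeed a codeword.


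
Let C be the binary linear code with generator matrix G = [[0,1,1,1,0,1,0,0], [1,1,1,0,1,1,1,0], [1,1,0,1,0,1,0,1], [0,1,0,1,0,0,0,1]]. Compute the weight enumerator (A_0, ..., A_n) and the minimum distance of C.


Weight distribution: A_0 = 1, A_2 = 1, A_3 = 3, A_4 = 5, A_5 = 4, A_6 = 1, A_7 = 1. Minimum distance d = 2.

Enumerate all 2^4 = 16 messages m ∈ F_2^4.
For each, compute codeword c = mG in F_2^8, then tally its weight.
  m = 0000 → c = 00000000, weight = 0.
  m = 1000 → c = 01110100, weight = 4.
  m = 0100 → c = 11101110, weight = 6.
  m = 1100 → c = 10011010, weight = 4.
  m = 0010 → c = 11010101, weight = 5.
  m = 1010 → c = 10100001, weight = 3.
  m = 0110 → c = 00111011, weight = 5.
  m = 1110 → c = 01001111, weight = 5.
  m = 0001 → c = 01010001, weight = 3.
  m = 1001 → c = 00100101, weight = 3.
  m = 0101 → c = 10111111, weight = 7.
  m = 1101 → c = 11001011, weight = 5.
  m = 0011 → c = 10000100, weight = 2.
  m = 1011 → c = 11110000, weight = 4.
  m = 0111 → c = 01101010, weight = 4.
  m = 1111 → c = 00011110, weight = 4.
Tally weights:
  weight 0: 1 codewords.
  weight 2: 1 codewords.
  weight 3: 3 codewords.
  weight 4: 5 codewords.
  weight 5: 4 codewords.
  weight 6: 1 codewords.
  weight 7: 1 codewords.
Minimum distance d = smallest w > 0 with A_w > 0 = 2.
Sanity: Σ A_w = 16 = 2^4 = 16 ✓.


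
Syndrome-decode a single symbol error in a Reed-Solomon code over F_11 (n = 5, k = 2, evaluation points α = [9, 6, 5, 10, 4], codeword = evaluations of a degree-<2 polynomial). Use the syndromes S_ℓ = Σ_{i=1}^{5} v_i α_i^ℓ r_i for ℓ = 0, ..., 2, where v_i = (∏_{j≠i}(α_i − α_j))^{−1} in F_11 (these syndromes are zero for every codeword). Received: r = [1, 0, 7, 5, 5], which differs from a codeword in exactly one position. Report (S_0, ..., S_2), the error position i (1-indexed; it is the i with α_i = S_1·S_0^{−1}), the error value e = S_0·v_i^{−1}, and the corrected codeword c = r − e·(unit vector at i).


S = (7, 6, 2), error at position 5, error magnitude e = 2, c = [1, 0, 7, 5, 3].

Step 1: column multipliers v_i = (∏_{j≠i}(α_i − α_j))^{−1} mod 11.
  i = 1 (α = 9): (9−6)(9−5)(9−10)(9−4) = 3·4·(−1)·5 = −60 ≡ 6, so v_1 = 6^{−1} = 2 (mod 11).
  i = 2 (α = 6): (6−9)(6−5)(6−10)(6−4) = (−3)·1·(−4)·2 = 24 ≡ 2, so v_2 = 2^{−1} = 6 (mod 11).
  i = 3 (α = 5): (5−9)(5−6)(5−10)(5−4) = (−4)·(−1)·(−5)·1 = −20 ≡ 2, so v_3 = 2^{−1} = 6 (mod 11).
  i = 4 (α = 10): (10−9)(10−6)(10−5)(10−4) = 1·4·5·6 = 120 ≡ 10, so v_4 = 10^{−1} = 10 (mod 11).
  i = 5 (α = 4): (4−9)(4−6)(4−5)(4−10) = (−5)·(−2)·(−1)·(−6) = 60 ≡ 5, so v_5 = 5^{−1} = 9 (mod 11).
  v = [2, 6, 6, 10, 9].
Step 2: syndromes of r = [1, 0, 7, 5, 5] (all sums mod 11).
  S_0 = Σ v_i r_i = 2·1 + 6·0 + 6·7 + 10·5 + 9·5 = 139 ≡ 7.
  S_1 = Σ v_i α_i r_i = 2·9·1 + 6·6·0 + 6·5·7 + 10·10·5 + 9·4·5 = 908 ≡ 6.
  α_i^2 mod 11 = [4, 3, 3, 1, 5].
  S_2 = Σ v_i α_i^2 r_i = 2·4·1 + 6·3·0 + 6·3·7 + 10·1·5 + 9·5·5 = 409 ≡ 2.
  S = (7, 6, 2) ≠ 0, so r is not a codeword (an error is present).
Step 3: locate the error. For a single error e at position i, S_ℓ = v_i·e·α_i^ℓ, so α_err = S_1/S_0.
  S_0^{−1} = 7^{−1} = 8 (mod 11), so α_err = 6·8 = 48 ≡ 4 = α_5. Error position i = 5.
  Consistency check: S_2/S_1 = 2·2 = 4 ≡ 4 = α_err ✓ (single-error assumption holds).
Step 4: error magnitude e = S_0/v_5 = S_0·∏_{j≠5}(α_5 − α_j) = 7·5 = 35 ≡ 2 (mod 11).
Step 5: correct position 5: c_5 = r_5 − e = 5 − 2 ≡ 3 (mod 11). Hence c = [1, 0, 7, 5, 3].
  Check: interpolating c through the α_i gives m(x) = 9 + 4·x (degree < 2) with m(α_i) = c_i for every i, so c is indeed a codeword.


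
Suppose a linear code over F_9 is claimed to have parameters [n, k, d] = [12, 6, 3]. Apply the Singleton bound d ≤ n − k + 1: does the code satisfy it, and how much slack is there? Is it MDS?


Singleton RHS = n − k + 1 = 7, slack = 4, bound satisfied, not MDS.

Singleton bound: d ≤ n − k + 1.
Here n = 12, k = 6, so n − k + 1 = 7.
Given d = 3, check d ≤ 7: YES.
Slack = (n − k + 1) − d = 4.
The code is NOT MDS (slack = 4 > 0).
Description: the claimed parameters are [12, 6, 3]_9; such a code would be non-MDS.


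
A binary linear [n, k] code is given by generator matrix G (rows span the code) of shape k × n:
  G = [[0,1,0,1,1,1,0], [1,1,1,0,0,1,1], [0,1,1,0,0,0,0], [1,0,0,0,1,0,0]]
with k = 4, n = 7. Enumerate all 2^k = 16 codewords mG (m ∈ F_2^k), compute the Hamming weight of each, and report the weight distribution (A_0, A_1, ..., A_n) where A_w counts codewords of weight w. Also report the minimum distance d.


Weight distribution: A_0 = 1, A_2 = 2, A_3 = 4, A_4 = 5, A_5 = 4. Minimum distance d = 2.

Enumerate all 2^4 = 16 messages m ∈ F_2^4.
For each, compute codeword c = mG in F_2^7, then tally its weight.
  m = 0000 → c = 0000000, weight = 0.
  m = 1000 → c = 0101110, weight = 4.
  m = 0100 → c = 1110011, weight = 5.
  m = 1100 → c = 1011101, weight = 5.
  m = 0010 → c = 0110000, weight = 2.
  m = 1010 → c = 0011110, weight = 4.
  m = 0110 → c = 1000011, weight = 3.
  m = 1110 → c = 1101101, weight = 5.
  m = 0001 → c = 1000100, weight = 2.
  m = 1001 → c = 1101010, weight = 4.
  m = 0101 → c = 0110111, weight = 5.
  m = 1101 → c = 0011001, weight = 3.
  m = 0011 → c = 1110100, weight = 4.
  m = 1011 → c = 1011010, weight = 4.
  m = 0111 → c = 0000111, weight = 3.
  m = 1111 → c = 0101001, weight = 3.
Tally weights:
  weight 0: 1 codewords.
  weight 2: 2 codewords.
  weight 3: 4 codewords.
  weight 4: 5 codewords.
  weight 5: 4 codewords.
Minimum distance d = smallest w > 0 with A_w > 0 = 2.
Sanity: Σ A_w = 16 = 2^4 = 16 ✓.


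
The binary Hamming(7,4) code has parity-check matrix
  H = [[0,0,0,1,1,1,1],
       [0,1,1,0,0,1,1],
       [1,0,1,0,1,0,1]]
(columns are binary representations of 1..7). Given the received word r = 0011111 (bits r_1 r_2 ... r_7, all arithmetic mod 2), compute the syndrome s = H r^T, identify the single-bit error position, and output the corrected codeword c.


s = (0, 1, 1)^T, error position = 3, corrected codeword c = 0001111

Compute s = H r^T mod 2 one row at a time:
  s_1 = 1 + 1 + 1 + 1 = 4 ≡ 0 (mod 2).
  s_2 = 0 + 1 + 1 + 1 = 3 ≡ 1 (mod 2).
  s_3 = 0 + 1 + 1 + 1 = 3 ≡ 1 (mod 2).
s = (0, 1, 1)^T — this equals column 3 of H (binary 011), so error is at position 3.
Correct: flip bit 3 of r = 0011111 to get c = 0001111.


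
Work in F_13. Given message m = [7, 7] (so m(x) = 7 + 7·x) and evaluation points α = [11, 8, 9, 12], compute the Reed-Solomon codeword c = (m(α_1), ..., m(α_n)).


c = [6, 11, 5, 0]

Message polynomial: m(x) = 7 + 7·x (mod 13).
For each evaluation point α_i, compute m(α_i) mod 13:
  α_1 = 11: Horner steps 7 → 6, so m(11) = 6.
  α_2 = 8: Horner steps 7 → 11, so m(8) = 11.
  α_3 = 9: Horner steps 7 → 5, so m(9) = 5.
  α_4 = 12: Horner steps 7 → 0, so m(12) = 0.
Codeword c = [6, 11, 5, 0] ∈ F_13^4.


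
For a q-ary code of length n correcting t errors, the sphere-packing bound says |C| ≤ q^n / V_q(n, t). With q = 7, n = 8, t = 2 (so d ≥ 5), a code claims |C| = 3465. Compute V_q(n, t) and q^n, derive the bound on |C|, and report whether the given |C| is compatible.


V_q(n, t) = 1057, q^n = 5764801, Hamming bound = 5453, |C| = 3465 ≤ bound (satisfied).

Step 1: Compute V_q(n, t) = Σ_{j=0}^2 C(n, j) (q−1)^j.
  j = 0: C(8,0)·(6)^0 = 1·1 = 1.
  j = 1: C(8,1)·(6)^1 = 8·6 = 48.
  j = 2: C(8,2)·(6)^2 = 28·36 = 1008.
  V_q(n, t) = 1 + 48 + 1008 = 1057.
Step 2: q^n = 7^8 = 5764801.
Step 3: Hamming bound ⌊q^n / V_q(n,t)⌋ = ⌊5764801/1057⌋ = 5453.
Step 4: Compare |C| = 3465 to 5453: satisfied.
The claimed |C| lies below the Hamming bound.


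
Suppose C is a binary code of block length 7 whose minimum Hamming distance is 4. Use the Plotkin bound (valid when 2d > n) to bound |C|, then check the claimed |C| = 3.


Plotkin bound M ≤ 8; given |C| = 3 ≤ bound (satisfied).

Check applicability: 2d = 8, n = 7.
2d − n = 1 > 0, so Plotkin applies.
Compute d/(2d−n) = 4/1 ≈ 4.0000.
⌊d/(2d−n)⌋ = 4.
Plotkin bound: M ≤ 2·4 = 8.
Given |C| = 3, check: satisfied.
This |C| is below the Plotkin bound.


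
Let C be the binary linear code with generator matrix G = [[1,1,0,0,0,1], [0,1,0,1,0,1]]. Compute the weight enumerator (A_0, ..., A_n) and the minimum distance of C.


Weight distribution: A_0 = 1, A_2 = 1, A_3 = 2. Minimum distance d = 2.

Enumerate all 2^2 = 4 messages m ∈ F_2^2.
For each, compute codeword c = mG in F_2^6, then tally its weight.
  m = 00 → c = 000000, weight = 0.
  m = 10 → c = 110001, weight = 3.
  m = 01 → c = 010101, weight = 3.
  m = 11 → c = 100100, weight = 2.
Tally weights:
  weight 0: 1 codewords.
  weight 2: 1 codewords.
  weight 3: 2 codewords.
Minimum distance d = smallest w > 0 with A_w > 0 = 2.
Sanity: Σ A_w = 4 = 2^2 = 4 ✓.


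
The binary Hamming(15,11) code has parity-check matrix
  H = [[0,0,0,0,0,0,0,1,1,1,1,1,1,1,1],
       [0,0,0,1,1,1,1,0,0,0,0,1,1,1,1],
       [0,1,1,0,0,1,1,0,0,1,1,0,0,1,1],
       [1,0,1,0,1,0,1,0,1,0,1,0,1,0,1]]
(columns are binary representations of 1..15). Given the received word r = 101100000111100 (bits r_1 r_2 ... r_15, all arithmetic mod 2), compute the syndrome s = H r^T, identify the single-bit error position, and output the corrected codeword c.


s = (0, 1, 1, 0)^T, error position = 6, corrected codeword c = 101101000111100

Compute s = H r^T mod 2 one row at a time:
  s_1 = 0 + 0 + 1 + 1 + 1 + 1 + 0 + 0 = 4 ≡ 0 (mod 2).
  s_2 = 1 + 0 + 0 + 0 + 1 + 1 + 0 + 0 = 3 ≡ 1 (mod 2).
  s_3 = 0 + 1 + 0 + 0 + 1 + 1 + 0 + 0 = 3 ≡ 1 (mod 2).
  s_4 = 1 + 1 + 0 + 0 + 0 + 1 + 1 + 0 = 4 ≡ 0 (mod 2).
s = (0, 1, 1, 0)^T — this equals column 6 of H (binary 0110), so error is at position 6.
Correct: flip bit 6 of r = 101100000111100 to get c = 101101000111100.


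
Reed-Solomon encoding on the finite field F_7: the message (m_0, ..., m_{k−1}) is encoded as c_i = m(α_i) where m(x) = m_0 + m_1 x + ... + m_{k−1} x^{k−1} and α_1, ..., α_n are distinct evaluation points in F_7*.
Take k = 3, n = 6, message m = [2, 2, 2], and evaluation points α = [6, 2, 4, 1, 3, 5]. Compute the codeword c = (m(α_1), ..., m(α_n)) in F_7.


c = [2, 0, 0, 6, 5, 6]

Message polynomial: m(x) = 2 + 2·x + 2·x^2 (mod 7).
For each evaluation point α_i, compute m(α_i) mod 7:
  α_1 = 6: Horner steps 2 → 0 → 2, so m(6) = 2.
  α_2 = 2: Horner steps 2 → 6 → 0, so m(2) = 0.
  α_3 = 4: Horner steps 2 → 3 → 0, so m(4) = 0.
  α_4 = 1: Horner steps 2 → 4 → 6, so m(1) = 6.
  α_5 = 3: Horner steps 2 → 1 → 5, so m(3) = 5.
  α_6 = 5: Horner steps 2 → 5 → 6, so m(5) = 6.
Codeword c = [2, 0, 0, 6, 5, 6] ∈ F_7^6.


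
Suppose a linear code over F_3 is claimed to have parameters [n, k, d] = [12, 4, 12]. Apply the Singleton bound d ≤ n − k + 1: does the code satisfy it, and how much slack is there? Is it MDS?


Singleton RHS = n − k + 1 = 9, slack = -3, bound violated (no such code; not MDS).

Singleton bound: d ≤ n − k + 1.
Here n = 12, k = 4, so n − k + 1 = 9.
Given d = 12, check d ≤ 9: NO.
Slack = (n − k + 1) − d = -3.
The slack is negative: d = 12 exceeds n − k + 1 = 9 by 3, so the Singleton bound is violated and no linear [12, 4, 12]_3 code can exist. In particular it is not MDS (MDS requires d = n − k + 1 exactly).
Description: the claimed parameters are [12, 4, 12]_3; such a code would be impossible (violates the Singleton bound).


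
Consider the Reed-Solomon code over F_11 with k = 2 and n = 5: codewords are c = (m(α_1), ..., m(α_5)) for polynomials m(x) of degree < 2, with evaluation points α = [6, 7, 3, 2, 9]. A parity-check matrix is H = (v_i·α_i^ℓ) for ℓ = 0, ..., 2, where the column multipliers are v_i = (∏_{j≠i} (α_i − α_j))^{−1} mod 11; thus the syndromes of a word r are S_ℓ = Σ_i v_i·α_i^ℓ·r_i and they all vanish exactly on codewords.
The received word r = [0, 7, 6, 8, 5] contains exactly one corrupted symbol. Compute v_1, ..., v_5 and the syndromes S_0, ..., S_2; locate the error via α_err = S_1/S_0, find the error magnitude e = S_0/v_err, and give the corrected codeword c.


S = (5, 2, 3), error at position 2, error magnitude e = 9, c = [0, 9, 6, 8, 5].

Step 1: column multipliers v_i = (∏_{j≠i}(α_i − α_j))^{−1} mod 11.
  i = 1 (α = 6): (6−7)(6−3)(6−2)(6−9) = (−1)·3·4·(−3) = 36 ≡ 3, so v_1 = 3^{−1} = 4 (mod 11).
  i = 2 (α = 7): (7−6)(7−3)(7−2)(7−9) = 1·4·5·(−2) = −40 ≡ 4, so v_2 = 4^{−1} = 3 (mod 11).
  i = 3 (α = 3): (3−6)(3−7)(3−2)(3−9) = (−3)·(−4)·1·(−6) = −72 ≡ 5, so v_3 = 5^{−1} = 9 (mod 11).
  i = 4 (α = 2): (2−6)(2−7)(2−3)(2−9) = (−4)·(−5)·(−1)·(−7) = 140 ≡ 8, so v_4 = 8^{−1} = 7 (mod 11).
  i = 5 (α = 9): (9−6)(9−7)(9−3)(9−2) = 3·2·6·7 = 252 ≡ 10, so v_5 = 10^{−1} = 10 (mod 11).
  v = [4, 3, 9, 7, 10].
Step 2: syndromes of r = [0, 7, 6, 8, 5] (all sums mod 11).
  S_0 = Σ v_i r_i = 4·0 + 3·7 + 9·6 + 7·8 + 10·5 = 181 ≡ 5.
  S_1 = Σ v_i α_i r_i = 4·6·0 + 3·7·7 + 9·3·6 + 7·2·8 + 10·9·5 = 871 ≡ 2.
  α_i^2 mod 11 = [3, 5, 9, 4, 4].
  S_2 = Σ v_i α_i^2 r_i = 4·3·0 + 3·5·7 + 9·9·6 + 7·4·8 + 10·4·5 = 1015 ≡ 3.
  S = (5, 2, 3) ≠ 0, so r is not a codeword (an error is present).
Step 3: locate the error. For a single error e at position i, S_ℓ = v_i·e·α_i^ℓ, so α_err = S_1/S_0.
  S_0^{−1} = 5^{−1} = 9 (mod 11), so α_err = 2·9 = 18 ≡ 7 = α_2. Error position i = 2.
  Consistency check: S_2/S_1 = 3·6 = 18 ≡ 7 = α_err ✓ (single-error assumption holds).
Step 4: error magnitude e = S_0/v_2 = S_0·∏_{j≠2}(α_2 − α_j) = 5·4 = 20 ≡ 9 (mod 11).
Step 5: correct position 2: c_2 = r_2 − e = 7 − 9 ≡ 9 (mod 11). Hence c = [0, 9, 6, 8, 5].
  Check: interpolating c through the α_i gives m(x) = 1 + 9·x (degree < 2) with m(α_i) = c_i for every i, so c is indeed a codeword.


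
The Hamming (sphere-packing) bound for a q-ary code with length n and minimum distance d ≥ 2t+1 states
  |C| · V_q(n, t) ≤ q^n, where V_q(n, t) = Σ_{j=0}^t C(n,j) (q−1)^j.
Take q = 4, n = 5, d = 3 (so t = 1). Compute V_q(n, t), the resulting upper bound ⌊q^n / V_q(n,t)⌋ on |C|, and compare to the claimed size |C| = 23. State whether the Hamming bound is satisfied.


V_q(n, t) = 16, q^n = 1024, Hamming bound = 64, |C| = 23 ≤ bound (satisfied).

Step 1: Compute V_q(n, t) = Σ_{j=0}^1 C(n, j) (q−1)^j.
  j = 0: C(5,0)·(3)^0 = 1·1 = 1.
  j = 1: C(5,1)·(3)^1 = 5·3 = 15.
  V_q(n, t) = 1 + 15 = 16.
Step 2: q^n = 4^5 = 1024.
Step 3: Hamming bound ⌊q^n / V_q(n,t)⌋ = ⌊1024/16⌋ = 64.
Step 4: Compare |C| = 23 to 64: satisfied.
The claimed |C| lies below the Hamming bound.


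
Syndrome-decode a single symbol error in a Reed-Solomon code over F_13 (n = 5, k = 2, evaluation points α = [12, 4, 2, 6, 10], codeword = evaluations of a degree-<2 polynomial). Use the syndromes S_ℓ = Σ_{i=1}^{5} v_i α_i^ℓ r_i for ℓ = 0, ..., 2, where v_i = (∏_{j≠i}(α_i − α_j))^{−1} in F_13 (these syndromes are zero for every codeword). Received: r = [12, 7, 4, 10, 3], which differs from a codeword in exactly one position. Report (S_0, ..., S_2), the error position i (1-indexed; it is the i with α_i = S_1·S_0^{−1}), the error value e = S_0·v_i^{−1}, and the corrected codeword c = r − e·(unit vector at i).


S = (10, 3, 10), error at position 1, error magnitude e = 6, c = [6, 7, 4, 10, 3].

Step 1: column multipliers v_i = (∏_{j≠i}(α_i − α_j))^{−1} mod 13.
  i = 1 (α = 12): (12−4)(12−2)(12−6)(12−10) = 8·10·6·2 = 960 ≡ 11, so v_1 = 11^{−1} = 6 (mod 13).
  i = 2 (α = 4): (4−12)(4−2)(4−6)(4−10) = (−8)·2·(−2)·(−6) = −192 ≡ 3, so v_2 = 3^{−1} = 9 (mod 13).
  i = 3 (α = 2): (2−12)(2−4)(2−6)(2−10) = (−10)·(−2)·(−4)·(−8) = 640 ≡ 3, so v_3 = 3^{−1} = 9 (mod 13).
  i = 4 (α = 6): (6−12)(6−4)(6−2)(6−10) = (−6)·2·4·(−4) = 192 ≡ 10, so v_4 = 10^{−1} = 4 (mod 13).
  i = 5 (α = 10): (10−12)(10−4)(10−2)(10−6) = (−2)·6·8·4 = −384 ≡ 6, so v_5 = 6^{−1} = 11 (mod 13).
  v = [6, 9, 9, 4, 11].
Step 2: syndromes of r = [12, 7, 4, 10, 3] (all sums mod 13).
  S_0 = Σ v_i r_i = 6·12 + 9·7 + 9·4 + 4·10 + 11·3 = 244 ≡ 10.
  S_1 = Σ v_i α_i r_i = 6·12·12 + 9·4·7 + 9·2·4 + 4·6·10 + 11·10·3 = 1758 ≡ 3.
  α_i^2 mod 13 = [1, 3, 4, 10, 9].
  S_2 = Σ v_i α_i^2 r_i = 6·1·12 + 9·3·7 + 9·4·4 + 4·10·10 + 11·9·3 = 1102 ≡ 10.
  S = (10, 3, 10) ≠ 0, so r is not a codeword (an error is present).
Step 3: locate the error. For a single error e at position i, S_ℓ = v_i·e·α_i^ℓ, so α_err = S_1/S_0.
  S_0^{−1} = 10^{−1} = 4 (mod 13), so α_err = 3·4 = 12 ≡ 12 = α_1. Error position i = 1.
  Consistency check: S_2/S_1 = 10·9 = 90 ≡ 12 = α_err ✓ (single-error assumption holds).
Step 4: error magnitude e = S_0/v_1 = S_0·∏_{j≠1}(α_1 − α_j) = 10·11 = 110 ≡ 6 (mod 13).
Step 5: correct position 1: c_1 = r_1 − e = 12 − 6 ≡ 6 (mod 13). Hence c = [6, 7, 4, 10, 3].
  Check: interpolating c through the α_i gives m(x) = 1 + 8·x (degree < 2) with m(α_i) = c_i for every i, so c is indeed a codeword.


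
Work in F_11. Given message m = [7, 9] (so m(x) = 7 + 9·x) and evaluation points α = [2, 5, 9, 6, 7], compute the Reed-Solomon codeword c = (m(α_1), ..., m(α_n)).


c = [3, 8, 0, 6, 4]

Message polynomial: m(x) = 7 + 9·x (mod 11).
For each evaluation point α_i, compute m(α_i) mod 11:
  α_1 = 2: Horner steps 9 → 3, so m(2) = 3.
  α_2 = 5: Horner steps 9 → 8, so m(5) = 8.
  α_3 = 9: Horner steps 9 → 0, so m(9) = 0.
  α_4 = 6: Horner steps 9 → 6, so m(6) = 6.
  α_5 = 7: Horner steps 9 → 4, so m(7) = 4.
Codeword c = [3, 8, 0, 6, 4] ∈ F_11^5.


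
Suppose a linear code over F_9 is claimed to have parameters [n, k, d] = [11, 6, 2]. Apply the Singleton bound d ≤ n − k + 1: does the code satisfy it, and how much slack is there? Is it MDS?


Singleton RHS = n − k + 1 = 6, slack = 4, bound satisfied, not MDS.

Singleton bound: d ≤ n − k + 1.
Here n = 11, k = 6, so n − k + 1 = 6.
Given d = 2, check d ≤ 6: YES.
Slack = (n − k + 1) − d = 4.
The code is NOT MDS (slack = 4 > 0).
Description: the claimed parameters are [11, 6, 2]_9; such a code would be non-MDS.


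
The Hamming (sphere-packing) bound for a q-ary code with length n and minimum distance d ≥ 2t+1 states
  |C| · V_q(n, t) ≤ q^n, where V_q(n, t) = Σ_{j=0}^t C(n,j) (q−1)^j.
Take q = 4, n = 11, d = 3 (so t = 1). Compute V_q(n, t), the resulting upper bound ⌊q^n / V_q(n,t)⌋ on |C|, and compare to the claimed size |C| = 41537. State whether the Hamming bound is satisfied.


V_q(n, t) = 34, q^n = 4194304, Hamming bound = 123361, |C| = 41537 ≤ bound (satisfied).

Step 1: Compute V_q(n, t) = Σ_{j=0}^1 C(n, j) (q−1)^j.
  j = 0: C(11,0)·(3)^0 = 1·1 = 1.
  j = 1: C(11,1)·(3)^1 = 11·3 = 33.
  V_q(n, t) = 1 + 33 = 34.
Step 2: q^n = 4^11 = 4194304.
Step 3: Hamming bound ⌊q^n / V_q(n,t)⌋ = ⌊4194304/34⌋ = 123361.
Step 4: Compare |C| = 41537 to 123361: satisfied.
The claimed |C| lies below the Hamming bound.


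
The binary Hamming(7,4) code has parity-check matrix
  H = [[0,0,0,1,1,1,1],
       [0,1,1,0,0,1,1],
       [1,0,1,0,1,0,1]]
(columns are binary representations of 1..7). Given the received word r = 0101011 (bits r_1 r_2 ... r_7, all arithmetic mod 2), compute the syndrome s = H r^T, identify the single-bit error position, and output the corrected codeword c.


s = (1, 1, 1)^T, error position = 7, corrected codeword c = 0101010

Compute s = H r^T mod 2 one row at a time:
  s_1 = 1 + 0 + 1 + 1 = 3 ≡ 1 (mod 2).
  s_2 = 1 + 0 + 1 + 1 = 3 ≡ 1 (mod 2).
  s_3 = 0 + 0 + 0 + 1 = 1 ≡ 1 (mod 2).
s = (1, 1, 1)^T — this equals column 7 of H (binary 111), so error is at position 7.
Correct: flip bit 7 of r = 0101011 to get c = 0101010.


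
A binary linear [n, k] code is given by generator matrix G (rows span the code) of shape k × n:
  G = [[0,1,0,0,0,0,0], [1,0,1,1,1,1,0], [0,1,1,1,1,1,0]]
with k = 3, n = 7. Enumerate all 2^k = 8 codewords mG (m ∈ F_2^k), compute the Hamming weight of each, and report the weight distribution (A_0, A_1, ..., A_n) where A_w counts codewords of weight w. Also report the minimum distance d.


Weight distribution: A_0 = 1, A_1 = 2, A_2 = 1, A_4 = 1, A_5 = 2, A_6 = 1. Minimum distance d = 1.

Enumerate all 2^3 = 8 messages m ∈ F_2^3.
For each, compute codeword c = mG in F_2^7, then tally its weight.
  m = 000 → c = 0000000, weight = 0.
  m = 100 → c = 0100000, weight = 1.
  m = 010 → c = 1011110, weight = 5.
  m = 110 → c = 1111110, weight = 6.
  m = 001 → c = 0111110, weight = 5.
  m = 101 → c = 0011110, weight = 4.
  m = 011 → c = 1100000, weight = 2.
  m = 111 → c = 1000000, weight = 1.
Tally weights:
  weight 0: 1 codewords.
  weight 1: 2 codewords.
  weight 2: 1 codewords.
  weight 4: 1 codewords.
  weight 5: 2 codewords.
  weight 6: 1 codewords.
Minimum distance d = smallest w > 0 with A_w > 0 = 1.
Sanity: Σ A_w = 8 = 2^3 = 8 ✓.


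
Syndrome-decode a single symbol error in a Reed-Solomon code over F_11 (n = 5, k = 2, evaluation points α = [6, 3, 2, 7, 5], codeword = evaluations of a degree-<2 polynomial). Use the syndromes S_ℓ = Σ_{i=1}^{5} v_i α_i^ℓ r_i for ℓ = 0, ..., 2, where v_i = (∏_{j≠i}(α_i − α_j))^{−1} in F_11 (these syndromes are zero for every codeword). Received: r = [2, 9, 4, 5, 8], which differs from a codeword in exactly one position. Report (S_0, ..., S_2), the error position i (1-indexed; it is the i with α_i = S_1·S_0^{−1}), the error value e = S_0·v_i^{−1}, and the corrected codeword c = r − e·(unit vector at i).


S = (6, 9, 8), error at position 4, error magnitude e = 9, c = [2, 9, 4, 7, 8].

Step 1: column multipliers v_i = (∏_{j≠i}(α_i − α_j))^{−1} mod 11.
  i = 1 (α = 6): (6−3)(6−2)(6−7)(6−5) = 3·4·(−1)·1 = −12 ≡ 10, so v_1 = 10^{−1} = 10 (mod 11).
  i = 2 (α = 3): (3−6)(3−2)(3−7)(3−5) = (−3)·1·(−4)·(−2) = −24 ≡ 9, so v_2 = 9^{−1} = 5 (mod 11).
  i = 3 (α = 2): (2−6)(2−3)(2−7)(2−5) = (−4)·(−1)·(−5)·(−3) = 60 ≡ 5, so v_3 = 5^{−1} = 9 (mod 11).
  i = 4 (α = 7): (7−6)(7−3)(7−2)(7−5) = 1·4·5·2 = 40 ≡ 7, so v_4 = 7^{−1} = 8 (mod 11).
  i = 5 (α = 5): (5−6)(5−3)(5−2)(5−7) = (−1)·2·3·(−2) = 12 ≡ 1, so v_5 = 1^{−1} = 1 (mod 11).
  v = [10, 5, 9, 8, 1].
Step 2: syndromes of r = [2, 9, 4, 5, 8] (all sums mod 11).
  S_0 = Σ v_i r_i = 10·2 + 5·9 + 9·4 + 8·5 + 1·8 = 149 ≡ 6.
  S_1 = Σ v_i α_i r_i = 10·6·2 + 5·3·9 + 9·2·4 + 8·7·5 + 1·5·8 = 647 ≡ 9.
  α_i^2 mod 11 = [3, 9, 4, 5, 3].
  S_2 = Σ v_i α_i^2 r_i = 10·3·2 + 5·9·9 + 9·4·4 + 8·5·5 + 1·3·8 = 833 ≡ 8.
  S = (6, 9, 8) ≠ 0, so r is not a codeword (an error is present).
Step 3: locate the error. For a single error e at position i, S_ℓ = v_i·e·α_i^ℓ, so α_err = S_1/S_0.
  S_0^{−1} = 6^{−1} = 2 (mod 11), so α_err = 9·2 = 18 ≡ 7 = α_4. Error position i = 4.
  Consistency check: S_2/S_1 = 8·5 = 40 ≡ 7 = α_err ✓ (single-error assumption holds).
Step 4: error magnitude e = S_0/v_4 = S_0·∏_{j≠4}(α_4 − α_j) = 6·7 = 42 ≡ 9 (mod 11).
Step 5: correct position 4: c_4 = r_4 − e = 5 − 9 ≡ 7 (mod 11). Hence c = [2, 9, 4, 7, 8].
  Check: interpolating c through the α_i gives m(x) = 5 + 5·x (degree < 2) with m(α_i) = c_i for every i, so c is indeed a codeword.


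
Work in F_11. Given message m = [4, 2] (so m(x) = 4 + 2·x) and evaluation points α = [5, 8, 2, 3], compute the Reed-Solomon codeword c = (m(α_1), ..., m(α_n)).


c = [3, 9, 8, 10]

Message polynomial: m(x) = 4 + 2·x (mod 11).
For each evaluation point α_i, compute m(α_i) mod 11:
  α_1 = 5: Horner steps 2 → 3, so m(5) = 3.
  α_2 = 8: Horner steps 2 → 9, so m(8) = 9.
  α_3 = 2: Horner steps 2 → 8, so m(2) = 8.
  α_4 = 3: Horner steps 2 → 10, so m(3) = 10.
Codeword c = [3, 9, 8, 10] ∈ F_11^4.


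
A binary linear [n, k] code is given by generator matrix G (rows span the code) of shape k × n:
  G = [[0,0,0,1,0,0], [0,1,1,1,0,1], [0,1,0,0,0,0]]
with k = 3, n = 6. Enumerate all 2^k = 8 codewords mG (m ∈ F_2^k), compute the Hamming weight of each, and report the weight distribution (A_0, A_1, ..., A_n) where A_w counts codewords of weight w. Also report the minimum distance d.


Weight distribution: A_0 = 1, A_1 = 2, A_2 = 2, A_3 = 2, A_4 = 1. Minimum distance d = 1.

Enumerate all 2^3 = 8 messages m ∈ F_2^3.
For each, compute codeword c = mG in F_2^6, then tally its weight.
  m = 000 → c = 000000, weight = 0.
  m = 100 → c = 000100, weight = 1.
  m = 010 → c = 011101, weight = 4.
  m = 110 → c = 011001, weight = 3.
  m = 001 → c = 010000, weight = 1.
  m = 101 → c = 010100, weight = 2.
  m = 011 → c = 001101, weight = 3.
  m = 111 → c = 001001, weight = 2.
Tally weights:
  weight 0: 1 codewords.
  weight 1: 2 codewords.
  weight 2: 2 codewords.
  weight 3: 2 codewords.
  weight 4: 1 codewords.
Minimum distance d = smallest w > 0 with A_w > 0 = 1.
Sanity: Σ A_w = 8 = 2^3 = 8 ✓.


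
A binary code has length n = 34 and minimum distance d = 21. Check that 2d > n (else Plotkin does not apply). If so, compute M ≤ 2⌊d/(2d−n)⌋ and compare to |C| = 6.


Plotkin bound M ≤ 4; given |C| = 6 > bound (violated).

Check applicability: 2d = 42, n = 34.
2d − n = 8 > 0, so Plotkin applies.
Compute d/(2d−n) = 21/8 ≈ 2.6250.
⌊d/(2d−n)⌋ = 2.
Plotkin bound: M ≤ 2·2 = 4.
Given |C| = 6, check: VIOLATED.
This |C| is above the Plotkin bound, so no binary code with n = 34, d = 21 and 6 codewords exists.


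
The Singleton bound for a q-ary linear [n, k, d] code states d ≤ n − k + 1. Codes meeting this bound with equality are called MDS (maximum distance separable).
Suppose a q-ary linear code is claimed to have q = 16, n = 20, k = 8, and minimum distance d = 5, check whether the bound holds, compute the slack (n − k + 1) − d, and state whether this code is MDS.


Singleton RHS = n − k + 1 = 13, slack = 8, bound satisfied, not MDS.

Singleton bound: d ≤ n − k + 1.
Here n = 20, k = 8, so n − k + 1 = 13.
Given d = 5, check d ≤ 13: YES.
Slack = (n − k + 1) − d = 8.
The code is NOT MDS (slack = 8 > 0).
Description: the claimed parameters are [20, 8, 5]_16; such a code would be non-MDS.


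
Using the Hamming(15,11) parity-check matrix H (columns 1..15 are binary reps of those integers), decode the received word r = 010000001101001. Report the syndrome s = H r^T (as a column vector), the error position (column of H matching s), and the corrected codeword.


s = (0, 0, 1, 0)^T, error position = 2, corrected codeword c = 000000001101001

Compute s = H r^T mod 2 one row at a time:
  s_1 = 0 + 1 + 1 + 0 + 1 + 0 + 0 + 1 = 4 ≡ 0 (mod 2).
  s_2 = 0 + 0 + 0 + 0 + 1 + 0 + 0 + 1 = 2 ≡ 0 (mod 2).
  s_3 = 1 + 0 + 0 + 0 + 1 + 0 + 0 + 1 = 3 ≡ 1 (mod 2).
  s_4 = 0 + 0 + 0 + 0 + 1 + 0 + 0 + 1 = 2 ≡ 0 (mod 2).
s = (0, 0, 1, 0)^T — this equals column 2 of H (binary 0010), so error is at position 2.
Correct: flip bit 2 of r = 010000001101001 to get c = 000000001101001.


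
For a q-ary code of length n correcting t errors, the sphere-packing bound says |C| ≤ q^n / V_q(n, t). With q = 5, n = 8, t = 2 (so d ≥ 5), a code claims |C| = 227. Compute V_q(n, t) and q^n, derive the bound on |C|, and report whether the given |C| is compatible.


V_q(n, t) = 481, q^n = 390625, Hamming bound = 812, |C| = 227 ≤ bound (satisfied).

Step 1: Compute V_q(n, t) = Σ_{j=0}^2 C(n, j) (q−1)^j.
  j = 0: C(8,0)·(4)^0 = 1·1 = 1.
  j = 1: C(8,1)·(4)^1 = 8·4 = 32.
  j = 2: C(8,2)·(4)^2 = 28·16 = 448.
  V_q(n, t) = 1 + 32 + 448 = 481.
Step 2: q^n = 5^8 = 390625.
Step 3: Hamming bound ⌊q^n / V_q(n,t)⌋ = ⌊390625/481⌋ = 812.
Step 4: Compare |C| = 227 to 812: satisfied.
The claimed |C| lies below the Hamming bound.


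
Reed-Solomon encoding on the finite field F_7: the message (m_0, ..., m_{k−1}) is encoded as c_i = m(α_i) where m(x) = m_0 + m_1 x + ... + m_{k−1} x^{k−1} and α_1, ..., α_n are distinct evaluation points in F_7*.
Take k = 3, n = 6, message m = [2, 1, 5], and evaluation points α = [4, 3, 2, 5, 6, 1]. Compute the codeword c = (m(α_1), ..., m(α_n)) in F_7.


c = [2, 1, 3, 6, 6, 1]

Message polynomial: m(x) = 2 + 1·x + 5·x^2 (mod 7).
For each evaluation point α_i, compute m(α_i) mod 7:
  α_1 = 4: Horner steps 5 → 0 → 2, so m(4) = 2.
  α_2 = 3: Horner steps 5 → 2 → 1, so m(3) = 1.
  α_3 = 2: Horner steps 5 → 4 → 3, so m(2) = 3.
  α_4 = 5: Horner steps 5 → 5 → 6, so m(5) = 6.
  α_5 = 6: Horner steps 5 → 3 → 6, so m(6) = 6.
  α_6 = 1: Horner steps 5 → 6 → 1, so m(1) = 1.
Codeword c = [2, 1, 3, 6, 6, 1] ∈ F_7^6.


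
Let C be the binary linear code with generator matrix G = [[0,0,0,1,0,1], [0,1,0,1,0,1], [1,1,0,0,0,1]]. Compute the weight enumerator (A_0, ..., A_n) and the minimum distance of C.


Weight distribution: A_0 = 1, A_1 = 1, A_2 = 3, A_3 = 3. Minimum distance d = 1.

Enumerate all 2^3 = 8 messages m ∈ F_2^3.
For each, compute codeword c = mG in F_2^6, then tally its weight.
  m = 000 → c = 000000, weight = 0.
  m = 100 → c = 000101, weight = 2.
  m = 010 → c = 010101, weight = 3.
  m = 110 → c = 010000, weight = 1.
  m = 001 → c = 110001, weight = 3.
  m = 101 → c = 110100, weight = 3.
  m = 011 → c = 100100, weight = 2.
  m = 111 → c = 100001, weight = 2.
Tally weights:
  weight 0: 1 codewords.
  weight 1: 1 codewords.
  weight 2: 3 codewords.
  weight 3: 3 codewords.
Minimum distance d = smallest w > 0 with A_w > 0 = 1.
Sanity: Σ A_w = 8 = 2^3 = 8 ✓.


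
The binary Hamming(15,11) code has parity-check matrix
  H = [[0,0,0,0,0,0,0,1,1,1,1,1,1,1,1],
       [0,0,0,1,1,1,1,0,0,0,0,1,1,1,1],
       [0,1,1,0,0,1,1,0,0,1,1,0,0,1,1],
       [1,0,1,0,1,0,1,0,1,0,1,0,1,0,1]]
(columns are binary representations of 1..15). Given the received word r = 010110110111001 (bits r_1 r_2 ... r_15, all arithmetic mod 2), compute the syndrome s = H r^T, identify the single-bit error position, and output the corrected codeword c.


s = (1, 1, 1, 0)^T, error position = 14, corrected codeword c = 010110110111011

Compute s = H r^T mod 2 one row at a time:
  s_1 = 1 + 0 + 1 + 1 + 1 + 0 + 0 + 1 = 5 ≡ 1 (mod 2).
  s_2 = 1 + 1 + 0 + 1 + 1 + 0 + 0 + 1 = 5 ≡ 1 (mod 2).
  s_3 = 1 + 0 + 0 + 1 + 1 + 1 + 0 + 1 = 5 ≡ 1 (mod 2).
  s_4 = 0 + 0 + 1 + 1 + 0 + 1 + 0 + 1 = 4 ≡ 0 (mod 2).
s = (1, 1, 1, 0)^T — this equals column 14 of H (binary 1110), so error is at position 14.
Correct: flip bit 14 of r = 010110110111001 to get c = 010110110111011.


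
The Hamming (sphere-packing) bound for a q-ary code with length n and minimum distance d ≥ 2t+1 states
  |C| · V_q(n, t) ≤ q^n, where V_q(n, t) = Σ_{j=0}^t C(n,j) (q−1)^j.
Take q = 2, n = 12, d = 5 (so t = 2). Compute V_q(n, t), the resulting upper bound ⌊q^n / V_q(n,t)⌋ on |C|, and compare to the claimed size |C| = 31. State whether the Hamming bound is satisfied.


V_q(n, t) = 79, q^n = 4096, Hamming bound = 51, |C| = 31 ≤ bound (satisfied).

Step 1: Compute V_q(n, t) = Σ_{j=0}^2 C(n, j) (q−1)^j.
  j = 0: C(12,0)·(1)^0 = 1·1 = 1.
  j = 1: C(12,1)·(1)^1 = 12·1 = 12.
  j = 2: C(12,2)·(1)^2 = 66·1 = 66.
  V_q(n, t) = 1 + 12 + 66 = 79.
Step 2: q^n = 2^12 = 4096.
Step 3: Hamming bound ⌊q^n / V_q(n,t)⌋ = ⌊4096/79⌋ = 51.
Step 4: Compare |C| = 31 to 51: satisfied.
The claimed |C| lies below the Hamming bound.


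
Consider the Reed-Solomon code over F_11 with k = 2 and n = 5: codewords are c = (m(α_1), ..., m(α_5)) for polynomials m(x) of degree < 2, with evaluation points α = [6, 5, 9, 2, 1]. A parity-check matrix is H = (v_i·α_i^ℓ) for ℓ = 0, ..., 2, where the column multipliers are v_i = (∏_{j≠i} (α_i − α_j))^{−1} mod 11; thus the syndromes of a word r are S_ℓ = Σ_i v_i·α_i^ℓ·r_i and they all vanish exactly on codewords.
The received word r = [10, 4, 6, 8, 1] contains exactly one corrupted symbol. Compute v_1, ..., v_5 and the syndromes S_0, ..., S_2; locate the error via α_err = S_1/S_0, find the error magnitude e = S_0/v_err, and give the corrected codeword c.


S = (9, 9, 9), error at position 5, error magnitude e = 10, c = [10, 4, 6, 8, 2].

Step 1: column multipliers v_i = (∏_{j≠i}(α_i − α_j))^{−1} mod 11.
  i = 1 (α = 6): (6−5)(6−9)(6−2)(6−1) = 1·(−3)·4·5 = −60 ≡ 6, so v_1 = 6^{−1} = 2 (mod 11).
  i = 2 (α = 5): (5−6)(5−9)(5−2)(5−1) = (−1)·(−4)·3·4 = 48 ≡ 4, so v_2 = 4^{−1} = 3 (mod 11).
  i = 3 (α = 9): (9−6)(9−5)(9−2)(9−1) = 3·4·7·8 = 672 ≡ 1, so v_3 = 1^{−1} = 1 (mod 11).
  i = 4 (α = 2): (2−6)(2−5)(2−9)(2−1) = (−4)·(−3)·(−7)·1 = −84 ≡ 4, so v_4 = 4^{−1} = 3 (mod 11).
  i = 5 (α = 1): (1−6)(1−5)(1−9)(1−2) = (−5)·(−4)·(−8)·(−1) = 160 ≡ 6, so v_5 = 6^{−1} = 2 (mod 11).
  v = [2, 3, 1, 3, 2].
Step 2: syndromes of r = [10, 4, 6, 8, 1] (all sums mod 11).
  S_0 = Σ v_i r_i = 2·10 + 3·4 + 1·6 + 3·8 + 2·1 = 64 ≡ 9.
  S_1 = Σ v_i α_i r_i = 2·6·10 + 3·5·4 + 1·9·6 + 3·2·8 + 2·1·1 = 284 ≡ 9.
  α_i^2 mod 11 = [3, 3, 4, 4, 1].
  S_2 = Σ v_i α_i^2 r_i = 2·3·10 + 3·3·4 + 1·4·6 + 3·4·8 + 2·1·1 = 218 ≡ 9.
  S = (9, 9, 9) ≠ 0, so r is not a codeword (an error is present).
Step 3: locate the error. For a single error e at position i, S_ℓ = v_i·e·α_i^ℓ, so α_err = S_1/S_0.
  S_0^{−1} = 9^{−1} = 5 (mod 11), so α_err = 9·5 = 45 ≡ 1 = α_5. Error position i = 5.
  Consistency check: S_2/S_1 = 9·5 = 45 ≡ 1 = α_err ✓ (single-error assumption holds).
Step 4: error magnitude e = S_0/v_5 = S_0·∏_{j≠5}(α_5 − α_j) = 9·6 = 54 ≡ 10 (mod 11).
Step 5: correct position 5: c_5 = r_5 − e = 1 − 10 ≡ 2 (mod 11). Hence c = [10, 4, 6, 8, 2].
  Check: interpolating c through the α_i gives m(x) = 7 + 6·x (degree < 2) with m(α_i) = c_i for every i, so c is indeed a codeword.
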